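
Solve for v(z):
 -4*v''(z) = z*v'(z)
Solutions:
 v(z) = C1 + C2*erf(sqrt(2)*z/4)


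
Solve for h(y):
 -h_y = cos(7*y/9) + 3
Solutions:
 h(y) = C1 - 3*y - 9*sin(7*y/9)/7


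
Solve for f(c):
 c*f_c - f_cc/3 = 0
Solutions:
 f(c) = C1 + C2*erfi(sqrt(6)*c/2)


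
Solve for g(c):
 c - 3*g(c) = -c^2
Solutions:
 g(c) = c*(c + 1)/3


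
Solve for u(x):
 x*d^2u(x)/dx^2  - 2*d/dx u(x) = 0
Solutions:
 u(x) = C1 + C2*x^3


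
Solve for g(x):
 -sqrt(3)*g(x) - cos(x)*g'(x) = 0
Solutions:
 g(x) = C1*(sin(x) - 1)^(sqrt(3)/2)/(sin(x) + 1)^(sqrt(3)/2)


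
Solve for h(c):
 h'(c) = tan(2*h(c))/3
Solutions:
 h(c) = -asin(C1*exp(2*c/3))/2 + pi/2
 h(c) = asin(C1*exp(2*c/3))/2


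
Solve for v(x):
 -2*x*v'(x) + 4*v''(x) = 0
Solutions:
 v(x) = C1 + C2*erfi(x/2)


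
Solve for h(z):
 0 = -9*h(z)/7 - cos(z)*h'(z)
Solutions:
 h(z) = C1*(sin(z) - 1)^(9/14)/(sin(z) + 1)^(9/14)


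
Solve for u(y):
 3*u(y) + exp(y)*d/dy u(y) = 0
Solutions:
 u(y) = C1*exp(3*exp(-y))


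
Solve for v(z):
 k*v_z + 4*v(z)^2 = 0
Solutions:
 v(z) = k/(C1*k + 4*z)


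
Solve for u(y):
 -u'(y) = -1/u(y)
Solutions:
 u(y) = -sqrt(C1 + 2*y)
 u(y) = sqrt(C1 + 2*y)


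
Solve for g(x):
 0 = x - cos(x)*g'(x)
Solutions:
 g(x) = C1 + Integral(x/cos(x), x)


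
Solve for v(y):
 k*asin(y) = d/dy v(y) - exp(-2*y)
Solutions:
 v(y) = C1 + k*y*asin(y) + k*sqrt(1 - y^2) - exp(-2*y)/2


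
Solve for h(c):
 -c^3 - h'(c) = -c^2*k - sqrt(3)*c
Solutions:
 h(c) = C1 - c^4/4 + c^3*k/3 + sqrt(3)*c^2/2


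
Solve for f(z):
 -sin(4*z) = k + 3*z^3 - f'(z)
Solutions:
 f(z) = C1 + k*z + 3*z^4/4 - cos(4*z)/4


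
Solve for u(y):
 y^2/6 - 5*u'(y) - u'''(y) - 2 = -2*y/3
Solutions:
 u(y) = C1 + C2*sin(sqrt(5)*y) + C3*cos(sqrt(5)*y) + y^3/90 + y^2/15 - 31*y/75


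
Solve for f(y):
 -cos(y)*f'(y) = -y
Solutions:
 f(y) = C1 + Integral(y/cos(y), y)


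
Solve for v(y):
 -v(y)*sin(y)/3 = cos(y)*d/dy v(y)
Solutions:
 v(y) = C1*cos(y)^(1/3)


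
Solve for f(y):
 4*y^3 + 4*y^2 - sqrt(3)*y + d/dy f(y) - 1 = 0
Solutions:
 f(y) = C1 - y^4 - 4*y^3/3 + sqrt(3)*y^2/2 + y


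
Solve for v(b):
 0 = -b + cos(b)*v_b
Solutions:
 v(b) = C1 + Integral(b/cos(b), b)


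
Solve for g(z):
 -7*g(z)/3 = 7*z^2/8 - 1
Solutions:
 g(z) = 3/7 - 3*z^2/8


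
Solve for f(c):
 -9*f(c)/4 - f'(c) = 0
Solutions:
 f(c) = C1*exp(-9*c/4)


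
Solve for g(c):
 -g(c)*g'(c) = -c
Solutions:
 g(c) = -sqrt(C1 + c^2)
 g(c) = sqrt(C1 + c^2)


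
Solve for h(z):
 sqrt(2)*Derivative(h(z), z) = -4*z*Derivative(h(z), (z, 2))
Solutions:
 h(z) = C1 + C2*z^(1 - sqrt(2)/4)


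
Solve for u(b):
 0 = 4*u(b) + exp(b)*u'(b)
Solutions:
 u(b) = C1*exp(4*exp(-b))


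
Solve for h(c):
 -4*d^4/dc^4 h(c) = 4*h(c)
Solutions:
 h(c) = (C1*sin(sqrt(2)*c/2) + C2*cos(sqrt(2)*c/2))*exp(-sqrt(2)*c/2) + (C3*sin(sqrt(2)*c/2) + C4*cos(sqrt(2)*c/2))*exp(sqrt(2)*c/2)


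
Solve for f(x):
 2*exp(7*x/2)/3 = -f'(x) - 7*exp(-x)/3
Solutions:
 f(x) = C1 - 4*exp(7*x/2)/21 + 7*exp(-x)/3


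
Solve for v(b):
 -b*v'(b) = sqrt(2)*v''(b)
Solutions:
 v(b) = C1 + C2*erf(2^(1/4)*b/2)


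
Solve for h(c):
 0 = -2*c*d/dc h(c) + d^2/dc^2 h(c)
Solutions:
 h(c) = C1 + C2*erfi(c)


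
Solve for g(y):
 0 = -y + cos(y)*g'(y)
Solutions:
 g(y) = C1 + Integral(y/cos(y), y)


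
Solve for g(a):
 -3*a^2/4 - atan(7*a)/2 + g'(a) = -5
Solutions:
 g(a) = C1 + a^3/4 + a*atan(7*a)/2 - 5*a - log(49*a^2 + 1)/28


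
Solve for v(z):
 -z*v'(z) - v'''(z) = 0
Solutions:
 v(z) = C1 + Integral(C2*airyai(-z) + C3*airybi(-z), z)


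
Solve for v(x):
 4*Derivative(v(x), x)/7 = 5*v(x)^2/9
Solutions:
 v(x) = -36/(C1 + 35*x)


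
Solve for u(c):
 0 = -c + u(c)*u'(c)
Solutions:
 u(c) = -sqrt(C1 + c^2)
 u(c) = sqrt(C1 + c^2)


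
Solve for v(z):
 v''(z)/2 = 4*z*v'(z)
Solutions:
 v(z) = C1 + C2*erfi(2*z)


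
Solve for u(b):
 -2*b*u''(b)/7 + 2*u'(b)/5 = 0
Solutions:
 u(b) = C1 + C2*b^(12/5)


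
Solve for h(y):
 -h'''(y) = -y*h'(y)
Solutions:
 h(y) = C1 + Integral(C2*airyai(y) + C3*airybi(y), y)


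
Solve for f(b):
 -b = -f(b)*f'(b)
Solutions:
 f(b) = -sqrt(C1 + b^2)
 f(b) = sqrt(C1 + b^2)


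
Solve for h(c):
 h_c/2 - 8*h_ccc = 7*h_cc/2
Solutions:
 h(c) = C1 + C2*exp(c*(-7 + sqrt(113))/32) + C3*exp(-c*(7 + sqrt(113))/32)


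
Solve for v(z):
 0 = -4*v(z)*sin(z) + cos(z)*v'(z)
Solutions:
 v(z) = C1/cos(z)^4


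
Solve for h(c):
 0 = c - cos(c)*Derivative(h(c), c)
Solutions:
 h(c) = C1 + Integral(c/cos(c), c)


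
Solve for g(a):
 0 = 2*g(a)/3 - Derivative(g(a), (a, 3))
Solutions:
 g(a) = C3*exp(2^(1/3)*3^(2/3)*a/3) + (C1*sin(2^(1/3)*3^(1/6)*a/2) + C2*cos(2^(1/3)*3^(1/6)*a/2))*exp(-2^(1/3)*3^(2/3)*a/6)


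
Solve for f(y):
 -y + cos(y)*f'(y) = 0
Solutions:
 f(y) = C1 + Integral(y/cos(y), y)


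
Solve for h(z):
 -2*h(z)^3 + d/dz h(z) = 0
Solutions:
 h(z) = -sqrt(2)*sqrt(-1/(C1 + 2*z))/2
 h(z) = sqrt(2)*sqrt(-1/(C1 + 2*z))/2


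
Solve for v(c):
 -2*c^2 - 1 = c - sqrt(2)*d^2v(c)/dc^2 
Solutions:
 v(c) = C1 + C2*c + sqrt(2)*c^4/12 + sqrt(2)*c^3/12 + sqrt(2)*c^2/4


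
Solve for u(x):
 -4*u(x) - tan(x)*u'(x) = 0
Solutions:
 u(x) = C1/sin(x)^4


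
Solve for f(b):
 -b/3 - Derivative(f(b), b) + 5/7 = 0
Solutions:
 f(b) = C1 - b^2/6 + 5*b/7


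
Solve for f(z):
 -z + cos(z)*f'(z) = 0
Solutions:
 f(z) = C1 + Integral(z/cos(z), z)


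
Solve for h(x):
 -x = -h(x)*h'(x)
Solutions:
 h(x) = -sqrt(C1 + x^2)
 h(x) = sqrt(C1 + x^2)


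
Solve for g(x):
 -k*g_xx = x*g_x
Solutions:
 g(x) = C1 + C2*sqrt(k)*erf(sqrt(2)*x*sqrt(1/k)/2)


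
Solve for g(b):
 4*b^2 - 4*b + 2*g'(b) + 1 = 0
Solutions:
 g(b) = C1 - 2*b^3/3 + b^2 - b/2


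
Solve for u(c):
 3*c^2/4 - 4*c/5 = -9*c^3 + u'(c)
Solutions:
 u(c) = C1 + 9*c^4/4 + c^3/4 - 2*c^2/5


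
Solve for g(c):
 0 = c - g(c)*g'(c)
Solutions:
 g(c) = -sqrt(C1 + c^2)
 g(c) = sqrt(C1 + c^2)


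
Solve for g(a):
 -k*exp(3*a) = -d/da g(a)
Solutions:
 g(a) = C1 + k*exp(3*a)/3


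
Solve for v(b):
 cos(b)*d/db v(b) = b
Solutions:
 v(b) = C1 + Integral(b/cos(b), b)


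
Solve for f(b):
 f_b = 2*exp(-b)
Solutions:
 f(b) = C1 - 2*exp(-b)


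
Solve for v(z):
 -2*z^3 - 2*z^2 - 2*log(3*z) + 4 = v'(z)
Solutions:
 v(z) = C1 - z^4/2 - 2*z^3/3 - 2*z*log(z) - z*log(9) + 6*z


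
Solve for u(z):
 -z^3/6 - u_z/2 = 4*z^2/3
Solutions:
 u(z) = C1 - z^4/12 - 8*z^3/9


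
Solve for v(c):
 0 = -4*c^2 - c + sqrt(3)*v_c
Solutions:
 v(c) = C1 + 4*sqrt(3)*c^3/9 + sqrt(3)*c^2/6


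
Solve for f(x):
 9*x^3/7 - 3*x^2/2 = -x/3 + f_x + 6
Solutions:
 f(x) = C1 + 9*x^4/28 - x^3/2 + x^2/6 - 6*x


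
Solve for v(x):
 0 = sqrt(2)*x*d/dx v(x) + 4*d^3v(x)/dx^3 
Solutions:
 v(x) = C1 + Integral(C2*airyai(-sqrt(2)*x/2) + C3*airybi(-sqrt(2)*x/2), x)


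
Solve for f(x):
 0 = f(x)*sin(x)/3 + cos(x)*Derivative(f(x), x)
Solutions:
 f(x) = C1*cos(x)^(1/3)


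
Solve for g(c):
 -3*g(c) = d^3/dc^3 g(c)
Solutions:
 g(c) = C3*exp(-3^(1/3)*c) + (C1*sin(3^(5/6)*c/2) + C2*cos(3^(5/6)*c/2))*exp(3^(1/3)*c/2)


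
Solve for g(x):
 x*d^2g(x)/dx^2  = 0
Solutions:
 g(x) = C1 + C2*x


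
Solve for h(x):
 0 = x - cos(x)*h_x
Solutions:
 h(x) = C1 + Integral(x/cos(x), x)


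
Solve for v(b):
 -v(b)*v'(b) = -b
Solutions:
 v(b) = -sqrt(C1 + b^2)
 v(b) = sqrt(C1 + b^2)


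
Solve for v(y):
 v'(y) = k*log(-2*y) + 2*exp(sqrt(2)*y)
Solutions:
 v(y) = C1 + k*y*log(-y) + k*y*(-1 + log(2)) + sqrt(2)*exp(sqrt(2)*y)


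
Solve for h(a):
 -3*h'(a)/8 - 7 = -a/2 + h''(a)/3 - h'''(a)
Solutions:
 h(a) = C1 + C2*exp(a*(2 - sqrt(58))/12) + C3*exp(a*(2 + sqrt(58))/12) + 2*a^2/3 - 536*a/27


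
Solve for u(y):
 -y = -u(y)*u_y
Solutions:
 u(y) = -sqrt(C1 + y^2)
 u(y) = sqrt(C1 + y^2)


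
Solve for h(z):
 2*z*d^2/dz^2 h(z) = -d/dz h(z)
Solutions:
 h(z) = C1 + C2*sqrt(z)


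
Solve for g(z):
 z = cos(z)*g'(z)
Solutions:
 g(z) = C1 + Integral(z/cos(z), z)


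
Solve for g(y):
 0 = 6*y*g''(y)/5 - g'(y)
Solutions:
 g(y) = C1 + C2*y^(11/6)


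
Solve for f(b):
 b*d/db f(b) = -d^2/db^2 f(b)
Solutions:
 f(b) = C1 + C2*erf(sqrt(2)*b/2)


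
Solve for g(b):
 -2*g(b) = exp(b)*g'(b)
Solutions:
 g(b) = C1*exp(2*exp(-b))


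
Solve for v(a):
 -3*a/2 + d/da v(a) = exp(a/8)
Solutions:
 v(a) = C1 + 3*a^2/4 + 8*exp(a/8)


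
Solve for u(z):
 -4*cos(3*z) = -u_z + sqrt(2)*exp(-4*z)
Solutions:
 u(z) = C1 + 4*sin(3*z)/3 - sqrt(2)*exp(-4*z)/4


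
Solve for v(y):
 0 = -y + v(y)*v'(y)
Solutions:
 v(y) = -sqrt(C1 + y^2)
 v(y) = sqrt(C1 + y^2)


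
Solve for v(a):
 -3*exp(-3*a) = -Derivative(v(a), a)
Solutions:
 v(a) = C1 - exp(-3*a)


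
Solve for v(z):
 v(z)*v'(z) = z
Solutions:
 v(z) = -sqrt(C1 + z^2)
 v(z) = sqrt(C1 + z^2)


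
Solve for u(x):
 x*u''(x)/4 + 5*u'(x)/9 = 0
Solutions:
 u(x) = C1 + C2/x^(11/9)


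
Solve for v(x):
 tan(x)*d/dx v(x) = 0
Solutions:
 v(x) = C1


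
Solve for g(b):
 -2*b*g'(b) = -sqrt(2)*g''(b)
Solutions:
 g(b) = C1 + C2*erfi(2^(3/4)*b/2)


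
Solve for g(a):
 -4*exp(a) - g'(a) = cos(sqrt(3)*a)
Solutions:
 g(a) = C1 - 4*exp(a) - sqrt(3)*sin(sqrt(3)*a)/3


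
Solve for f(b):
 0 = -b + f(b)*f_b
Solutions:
 f(b) = -sqrt(C1 + b^2)
 f(b) = sqrt(C1 + b^2)


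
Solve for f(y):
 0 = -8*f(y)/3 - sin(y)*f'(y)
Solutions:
 f(y) = C1*(cos(y) + 1)^(4/3)/(cos(y) - 1)^(4/3)


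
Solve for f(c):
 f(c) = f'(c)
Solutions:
 f(c) = C1*exp(c)


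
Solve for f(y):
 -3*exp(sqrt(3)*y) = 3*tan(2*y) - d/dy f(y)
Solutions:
 f(y) = C1 + sqrt(3)*exp(sqrt(3)*y) - 3*log(cos(2*y))/2


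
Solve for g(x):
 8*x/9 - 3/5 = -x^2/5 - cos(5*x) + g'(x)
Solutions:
 g(x) = C1 + x^3/15 + 4*x^2/9 - 3*x/5 + sin(5*x)/5


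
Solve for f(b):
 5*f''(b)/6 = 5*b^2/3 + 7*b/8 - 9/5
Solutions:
 f(b) = C1 + C2*b + b^4/6 + 7*b^3/40 - 27*b^2/25


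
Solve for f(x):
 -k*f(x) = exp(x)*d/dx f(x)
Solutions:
 f(x) = C1*exp(k*exp(-x))


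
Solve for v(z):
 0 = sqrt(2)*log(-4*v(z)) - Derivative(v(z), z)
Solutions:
 -sqrt(2)*Integral(1/(log(-_y) + 2*log(2)), (_y, v(z)))/2 = C1 - z


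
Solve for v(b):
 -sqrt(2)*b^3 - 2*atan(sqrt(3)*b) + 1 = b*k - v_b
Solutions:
 v(b) = C1 + sqrt(2)*b^4/4 + b^2*k/2 + 2*b*atan(sqrt(3)*b) - b - sqrt(3)*log(3*b^2 + 1)/3


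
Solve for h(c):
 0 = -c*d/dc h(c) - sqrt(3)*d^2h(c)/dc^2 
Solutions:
 h(c) = C1 + C2*erf(sqrt(2)*3^(3/4)*c/6)


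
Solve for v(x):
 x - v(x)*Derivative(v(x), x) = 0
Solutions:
 v(x) = -sqrt(C1 + x^2)
 v(x) = sqrt(C1 + x^2)


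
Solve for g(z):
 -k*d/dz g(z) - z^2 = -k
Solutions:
 g(z) = C1 + z - z^3/(3*k)


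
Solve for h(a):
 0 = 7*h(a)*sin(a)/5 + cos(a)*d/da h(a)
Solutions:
 h(a) = C1*cos(a)^(7/5)


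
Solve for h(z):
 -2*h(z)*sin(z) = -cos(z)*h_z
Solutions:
 h(z) = C1/cos(z)^2


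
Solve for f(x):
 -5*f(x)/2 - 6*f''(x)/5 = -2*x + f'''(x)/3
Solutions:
 f(x) = C1*exp(x*(-24 + 24*6^(2/3)/(25*sqrt(1201) + 913)^(1/3) + 6^(1/3)*(25*sqrt(1201) + 913)^(1/3))/20)*sin(2^(1/3)*3^(1/6)*x*(-3^(2/3)*(25*sqrt(1201) + 913)^(1/3) + 72*2^(1/3)/(25*sqrt(1201) + 913)^(1/3))/20) + C2*exp(x*(-24 + 24*6^(2/3)/(25*sqrt(1201) + 913)^(1/3) + 6^(1/3)*(25*sqrt(1201) + 913)^(1/3))/20)*cos(2^(1/3)*3^(1/6)*x*(-3^(2/3)*(25*sqrt(1201) + 913)^(1/3) + 72*2^(1/3)/(25*sqrt(1201) + 913)^(1/3))/20) + C3*exp(-x*(24*6^(2/3)/(25*sqrt(1201) + 913)^(1/3) + 12 + 6^(1/3)*(25*sqrt(1201) + 913)^(1/3))/10) + 4*x/5


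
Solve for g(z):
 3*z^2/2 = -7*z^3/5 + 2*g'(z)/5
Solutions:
 g(z) = C1 + 7*z^4/8 + 5*z^3/4


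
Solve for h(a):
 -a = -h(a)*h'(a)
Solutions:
 h(a) = -sqrt(C1 + a^2)
 h(a) = sqrt(C1 + a^2)


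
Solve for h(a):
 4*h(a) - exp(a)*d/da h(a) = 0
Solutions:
 h(a) = C1*exp(-4*exp(-a))


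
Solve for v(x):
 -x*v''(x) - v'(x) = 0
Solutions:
 v(x) = C1 + C2*log(x)


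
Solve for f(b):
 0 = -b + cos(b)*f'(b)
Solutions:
 f(b) = C1 + Integral(b/cos(b), b)


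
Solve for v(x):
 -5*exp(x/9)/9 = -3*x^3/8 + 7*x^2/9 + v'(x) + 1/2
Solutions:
 v(x) = C1 + 3*x^4/32 - 7*x^3/27 - x/2 - 5*exp(x/9)


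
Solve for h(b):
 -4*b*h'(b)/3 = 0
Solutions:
 h(b) = C1


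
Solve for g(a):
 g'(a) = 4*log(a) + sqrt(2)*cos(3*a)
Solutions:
 g(a) = C1 + 4*a*log(a) - 4*a + sqrt(2)*sin(3*a)/3


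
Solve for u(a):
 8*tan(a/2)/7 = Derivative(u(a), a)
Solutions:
 u(a) = C1 - 16*log(cos(a/2))/7


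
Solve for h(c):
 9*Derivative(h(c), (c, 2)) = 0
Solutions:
 h(c) = C1 + C2*c


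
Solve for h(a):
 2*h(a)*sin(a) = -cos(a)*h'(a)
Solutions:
 h(a) = C1*cos(a)^2


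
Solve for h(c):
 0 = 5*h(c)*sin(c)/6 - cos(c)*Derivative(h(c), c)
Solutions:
 h(c) = C1/cos(c)^(5/6)


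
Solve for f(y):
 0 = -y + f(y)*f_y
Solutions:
 f(y) = -sqrt(C1 + y^2)
 f(y) = sqrt(C1 + y^2)


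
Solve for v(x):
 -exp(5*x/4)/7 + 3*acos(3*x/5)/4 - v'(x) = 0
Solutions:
 v(x) = C1 + 3*x*acos(3*x/5)/4 - sqrt(25 - 9*x^2)/4 - 4*exp(5*x/4)/35


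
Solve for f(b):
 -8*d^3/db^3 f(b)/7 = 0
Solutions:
 f(b) = C1 + C2*b + C3*b^2


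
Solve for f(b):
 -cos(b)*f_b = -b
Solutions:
 f(b) = C1 + Integral(b/cos(b), b)


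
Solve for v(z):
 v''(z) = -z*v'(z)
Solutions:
 v(z) = C1 + C2*erf(sqrt(2)*z/2)


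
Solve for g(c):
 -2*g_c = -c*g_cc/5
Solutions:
 g(c) = C1 + C2*c^11


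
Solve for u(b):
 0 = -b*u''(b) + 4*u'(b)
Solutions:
 u(b) = C1 + C2*b^5


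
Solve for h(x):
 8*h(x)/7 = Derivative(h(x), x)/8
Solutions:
 h(x) = C1*exp(64*x/7)


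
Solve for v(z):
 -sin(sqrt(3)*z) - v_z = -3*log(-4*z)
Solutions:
 v(z) = C1 + 3*z*log(-z) - 3*z + 6*z*log(2) + sqrt(3)*cos(sqrt(3)*z)/3


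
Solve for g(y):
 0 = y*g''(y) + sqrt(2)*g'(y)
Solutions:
 g(y) = C1 + C2*y^(1 - sqrt(2))


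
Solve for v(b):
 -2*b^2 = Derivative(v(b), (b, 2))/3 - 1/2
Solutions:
 v(b) = C1 + C2*b - b^4/2 + 3*b^2/4


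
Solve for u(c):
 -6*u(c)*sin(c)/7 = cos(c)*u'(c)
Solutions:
 u(c) = C1*cos(c)^(6/7)


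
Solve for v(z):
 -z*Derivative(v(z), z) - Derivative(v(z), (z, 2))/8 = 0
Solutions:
 v(z) = C1 + C2*erf(2*z)


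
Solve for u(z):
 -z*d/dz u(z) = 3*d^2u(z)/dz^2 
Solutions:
 u(z) = C1 + C2*erf(sqrt(6)*z/6)


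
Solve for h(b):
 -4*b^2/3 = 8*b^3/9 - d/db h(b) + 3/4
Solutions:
 h(b) = C1 + 2*b^4/9 + 4*b^3/9 + 3*b/4


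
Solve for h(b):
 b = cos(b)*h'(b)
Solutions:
 h(b) = C1 + Integral(b/cos(b), b)


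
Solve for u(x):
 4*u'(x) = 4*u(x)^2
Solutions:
 u(x) = -1/(C1 + x)


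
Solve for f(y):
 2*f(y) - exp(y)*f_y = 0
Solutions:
 f(y) = C1*exp(-2*exp(-y))


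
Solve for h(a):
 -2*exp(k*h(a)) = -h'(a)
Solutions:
 h(a) = Piecewise((log(-1/(C1*k + 2*a*k))/k, Ne(k, 0)), (nan, True))
 h(a) = Piecewise((C1 + 2*a, Eq(k, 0)), (nan, True))


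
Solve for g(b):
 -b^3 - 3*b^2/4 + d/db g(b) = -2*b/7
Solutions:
 g(b) = C1 + b^4/4 + b^3/4 - b^2/7


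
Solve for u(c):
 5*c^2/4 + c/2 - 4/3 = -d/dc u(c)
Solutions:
 u(c) = C1 - 5*c^3/12 - c^2/4 + 4*c/3


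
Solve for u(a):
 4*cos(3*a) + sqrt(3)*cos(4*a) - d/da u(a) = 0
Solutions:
 u(a) = C1 + 4*sin(3*a)/3 + sqrt(3)*sin(4*a)/4


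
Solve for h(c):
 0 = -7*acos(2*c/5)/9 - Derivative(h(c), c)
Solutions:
 h(c) = C1 - 7*c*acos(2*c/5)/9 + 7*sqrt(25 - 4*c^2)/18


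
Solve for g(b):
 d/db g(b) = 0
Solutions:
 g(b) = C1


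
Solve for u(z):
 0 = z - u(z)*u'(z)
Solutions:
 u(z) = -sqrt(C1 + z^2)
 u(z) = sqrt(C1 + z^2)


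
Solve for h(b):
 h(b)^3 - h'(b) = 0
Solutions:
 h(b) = -sqrt(2)*sqrt(-1/(C1 + b))/2
 h(b) = sqrt(2)*sqrt(-1/(C1 + b))/2


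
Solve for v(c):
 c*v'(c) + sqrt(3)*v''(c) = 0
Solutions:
 v(c) = C1 + C2*erf(sqrt(2)*3^(3/4)*c/6)


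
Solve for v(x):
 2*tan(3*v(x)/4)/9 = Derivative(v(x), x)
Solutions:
 v(x) = -4*asin(C1*exp(x/6))/3 + 4*pi/3
 v(x) = 4*asin(C1*exp(x/6))/3


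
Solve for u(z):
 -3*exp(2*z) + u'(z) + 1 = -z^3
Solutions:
 u(z) = C1 - z^4/4 - z + 3*exp(2*z)/2


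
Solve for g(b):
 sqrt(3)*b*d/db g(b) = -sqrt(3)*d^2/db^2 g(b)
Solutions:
 g(b) = C1 + C2*erf(sqrt(2)*b/2)


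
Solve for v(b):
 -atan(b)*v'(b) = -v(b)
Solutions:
 v(b) = C1*exp(Integral(1/atan(b), b))


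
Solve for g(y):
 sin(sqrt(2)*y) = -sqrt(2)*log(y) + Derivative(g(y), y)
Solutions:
 g(y) = C1 + sqrt(2)*y*(log(y) - 1) - sqrt(2)*cos(sqrt(2)*y)/2


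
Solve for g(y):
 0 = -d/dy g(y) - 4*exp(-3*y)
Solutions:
 g(y) = C1 + 4*exp(-3*y)/3


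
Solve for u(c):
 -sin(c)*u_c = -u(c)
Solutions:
 u(c) = C1*sqrt(cos(c) - 1)/sqrt(cos(c) + 1)


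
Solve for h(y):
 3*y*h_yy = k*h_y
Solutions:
 h(y) = C1 + y^(re(k)/3 + 1)*(C2*sin(log(y)*Abs(im(k))/3) + C3*cos(log(y)*im(k)/3))


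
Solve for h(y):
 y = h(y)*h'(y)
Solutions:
 h(y) = -sqrt(C1 + y^2)
 h(y) = sqrt(C1 + y^2)


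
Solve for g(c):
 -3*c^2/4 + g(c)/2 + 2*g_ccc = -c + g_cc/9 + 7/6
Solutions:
 g(c) = C1*exp(c*((81*sqrt(59043) + 19682)^(-1/3) + 2 + (81*sqrt(59043) + 19682)^(1/3))/108)*sin(sqrt(3)*c*(-(81*sqrt(59043) + 19682)^(1/3) + (81*sqrt(59043) + 19682)^(-1/3))/108) + C2*exp(c*((81*sqrt(59043) + 19682)^(-1/3) + 2 + (81*sqrt(59043) + 19682)^(1/3))/108)*cos(sqrt(3)*c*(-(81*sqrt(59043) + 19682)^(1/3) + (81*sqrt(59043) + 19682)^(-1/3))/108) + C3*exp(c*(-(81*sqrt(59043) + 19682)^(1/3) - 1/(81*sqrt(59043) + 19682)^(1/3) + 1)/54) + 3*c^2/2 - 2*c + 3


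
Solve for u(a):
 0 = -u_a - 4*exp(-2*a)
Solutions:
 u(a) = C1 + 2*exp(-2*a)


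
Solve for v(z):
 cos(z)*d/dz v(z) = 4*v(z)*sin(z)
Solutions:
 v(z) = C1/cos(z)^4


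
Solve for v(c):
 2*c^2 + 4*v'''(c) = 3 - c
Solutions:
 v(c) = C1 + C2*c + C3*c^2 - c^5/120 - c^4/96 + c^3/8


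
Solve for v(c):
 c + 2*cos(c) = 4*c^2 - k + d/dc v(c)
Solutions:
 v(c) = C1 - 4*c^3/3 + c^2/2 + c*k + 2*sin(c)


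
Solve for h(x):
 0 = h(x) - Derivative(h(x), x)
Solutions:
 h(x) = C1*exp(x)


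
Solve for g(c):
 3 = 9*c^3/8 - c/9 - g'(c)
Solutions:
 g(c) = C1 + 9*c^4/32 - c^2/18 - 3*c


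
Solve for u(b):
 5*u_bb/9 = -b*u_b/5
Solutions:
 u(b) = C1 + C2*erf(3*sqrt(2)*b/10)


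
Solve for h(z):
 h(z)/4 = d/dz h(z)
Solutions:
 h(z) = C1*exp(z/4)


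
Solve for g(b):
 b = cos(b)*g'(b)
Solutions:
 g(b) = C1 + Integral(b/cos(b), b)


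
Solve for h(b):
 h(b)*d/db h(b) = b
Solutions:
 h(b) = -sqrt(C1 + b^2)
 h(b) = sqrt(C1 + b^2)


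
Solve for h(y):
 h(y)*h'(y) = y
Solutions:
 h(y) = -sqrt(C1 + y^2)
 h(y) = sqrt(C1 + y^2)


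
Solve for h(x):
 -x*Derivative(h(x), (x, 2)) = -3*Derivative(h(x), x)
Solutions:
 h(x) = C1 + C2*x^4


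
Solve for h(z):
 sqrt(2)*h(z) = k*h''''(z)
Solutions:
 h(z) = C1*exp(-2^(1/8)*z*(1/k)^(1/4)) + C2*exp(2^(1/8)*z*(1/k)^(1/4)) + C3*exp(-2^(1/8)*I*z*(1/k)^(1/4)) + C4*exp(2^(1/8)*I*z*(1/k)^(1/4))


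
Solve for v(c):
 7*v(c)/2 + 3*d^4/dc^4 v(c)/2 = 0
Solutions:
 v(c) = (C1*sin(sqrt(2)*3^(3/4)*7^(1/4)*c/6) + C2*cos(sqrt(2)*3^(3/4)*7^(1/4)*c/6))*exp(-sqrt(2)*3^(3/4)*7^(1/4)*c/6) + (C3*sin(sqrt(2)*3^(3/4)*7^(1/4)*c/6) + C4*cos(sqrt(2)*3^(3/4)*7^(1/4)*c/6))*exp(sqrt(2)*3^(3/4)*7^(1/4)*c/6)


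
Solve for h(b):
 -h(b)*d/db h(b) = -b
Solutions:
 h(b) = -sqrt(C1 + b^2)
 h(b) = sqrt(C1 + b^2)


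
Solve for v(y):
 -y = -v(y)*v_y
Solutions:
 v(y) = -sqrt(C1 + y^2)
 v(y) = sqrt(C1 + y^2)


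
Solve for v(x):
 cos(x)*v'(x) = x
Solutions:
 v(x) = C1 + Integral(x/cos(x), x)


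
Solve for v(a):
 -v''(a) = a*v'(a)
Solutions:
 v(a) = C1 + C2*erf(sqrt(2)*a/2)


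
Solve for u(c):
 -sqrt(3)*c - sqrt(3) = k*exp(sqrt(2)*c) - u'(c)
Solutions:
 u(c) = C1 + sqrt(3)*c^2/2 + sqrt(3)*c + sqrt(2)*k*exp(sqrt(2)*c)/2


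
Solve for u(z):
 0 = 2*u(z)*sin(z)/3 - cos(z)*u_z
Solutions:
 u(z) = C1/cos(z)^(2/3)


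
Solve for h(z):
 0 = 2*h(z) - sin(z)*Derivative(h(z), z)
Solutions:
 h(z) = C1*(cos(z) - 1)/(cos(z) + 1)


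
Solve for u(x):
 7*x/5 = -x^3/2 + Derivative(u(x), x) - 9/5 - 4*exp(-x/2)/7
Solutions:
 u(x) = C1 + x^4/8 + 7*x^2/10 + 9*x/5 - 8*exp(-x/2)/7


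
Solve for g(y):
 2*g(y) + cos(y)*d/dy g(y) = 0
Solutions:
 g(y) = C1*(sin(y) - 1)/(sin(y) + 1)


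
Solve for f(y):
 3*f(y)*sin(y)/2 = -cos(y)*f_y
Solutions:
 f(y) = C1*cos(y)^(3/2)


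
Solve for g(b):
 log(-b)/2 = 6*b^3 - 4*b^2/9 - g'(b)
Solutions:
 g(b) = C1 + 3*b^4/2 - 4*b^3/27 - b*log(-b)/2 + b/2


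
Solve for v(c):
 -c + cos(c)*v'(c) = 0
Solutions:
 v(c) = C1 + Integral(c/cos(c), c)


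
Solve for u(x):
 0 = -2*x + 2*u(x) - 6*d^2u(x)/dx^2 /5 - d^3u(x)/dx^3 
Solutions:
 u(x) = C1*exp(-x*(4/(5*sqrt(545) + 117)^(1/3) + 4 + (5*sqrt(545) + 117)^(1/3))/10)*sin(sqrt(3)*x*(-(5*sqrt(545) + 117)^(1/3) + 4/(5*sqrt(545) + 117)^(1/3))/10) + C2*exp(-x*(4/(5*sqrt(545) + 117)^(1/3) + 4 + (5*sqrt(545) + 117)^(1/3))/10)*cos(sqrt(3)*x*(-(5*sqrt(545) + 117)^(1/3) + 4/(5*sqrt(545) + 117)^(1/3))/10) + C3*exp(x*(-2 + 4/(5*sqrt(545) + 117)^(1/3) + (5*sqrt(545) + 117)^(1/3))/5) + x


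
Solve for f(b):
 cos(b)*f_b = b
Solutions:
 f(b) = C1 + Integral(b/cos(b), b)


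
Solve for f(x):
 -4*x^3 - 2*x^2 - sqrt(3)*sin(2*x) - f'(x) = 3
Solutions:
 f(x) = C1 - x^4 - 2*x^3/3 - 3*x + sqrt(3)*cos(2*x)/2


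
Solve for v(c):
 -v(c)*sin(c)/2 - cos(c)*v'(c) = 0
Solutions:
 v(c) = C1*sqrt(cos(c))


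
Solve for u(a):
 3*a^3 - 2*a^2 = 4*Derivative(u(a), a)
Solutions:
 u(a) = C1 + 3*a^4/16 - a^3/6


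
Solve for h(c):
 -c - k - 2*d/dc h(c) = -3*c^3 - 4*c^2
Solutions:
 h(c) = C1 + 3*c^4/8 + 2*c^3/3 - c^2/4 - c*k/2


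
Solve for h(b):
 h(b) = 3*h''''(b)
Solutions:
 h(b) = C1*exp(-3^(3/4)*b/3) + C2*exp(3^(3/4)*b/3) + C3*sin(3^(3/4)*b/3) + C4*cos(3^(3/4)*b/3)


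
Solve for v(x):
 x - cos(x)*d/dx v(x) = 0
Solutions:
 v(x) = C1 + Integral(x/cos(x), x)


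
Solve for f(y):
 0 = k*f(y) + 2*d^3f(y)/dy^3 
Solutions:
 f(y) = C1*exp(2^(2/3)*y*(-k)^(1/3)/2) + C2*exp(2^(2/3)*y*(-k)^(1/3)*(-1 + sqrt(3)*I)/4) + C3*exp(-2^(2/3)*y*(-k)^(1/3)*(1 + sqrt(3)*I)/4)


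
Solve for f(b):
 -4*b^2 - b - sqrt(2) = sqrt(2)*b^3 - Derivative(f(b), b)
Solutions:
 f(b) = C1 + sqrt(2)*b^4/4 + 4*b^3/3 + b^2/2 + sqrt(2)*b


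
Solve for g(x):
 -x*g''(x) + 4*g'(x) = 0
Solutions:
 g(x) = C1 + C2*x^5


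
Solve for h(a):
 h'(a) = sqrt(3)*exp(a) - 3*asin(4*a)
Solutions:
 h(a) = C1 - 3*a*asin(4*a) - 3*sqrt(1 - 16*a^2)/4 + sqrt(3)*exp(a)


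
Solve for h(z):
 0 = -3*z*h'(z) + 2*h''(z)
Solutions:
 h(z) = C1 + C2*erfi(sqrt(3)*z/2)


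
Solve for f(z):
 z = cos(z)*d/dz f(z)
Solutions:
 f(z) = C1 + Integral(z/cos(z), z)


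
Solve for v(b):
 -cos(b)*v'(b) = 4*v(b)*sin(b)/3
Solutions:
 v(b) = C1*cos(b)^(4/3)


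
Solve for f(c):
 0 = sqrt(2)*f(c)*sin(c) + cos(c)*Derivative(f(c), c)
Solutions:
 f(c) = C1*cos(c)^(sqrt(2))


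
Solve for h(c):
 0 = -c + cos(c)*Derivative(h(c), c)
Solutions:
 h(c) = C1 + Integral(c/cos(c), c)


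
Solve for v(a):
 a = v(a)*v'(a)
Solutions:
 v(a) = -sqrt(C1 + a^2)
 v(a) = sqrt(C1 + a^2)


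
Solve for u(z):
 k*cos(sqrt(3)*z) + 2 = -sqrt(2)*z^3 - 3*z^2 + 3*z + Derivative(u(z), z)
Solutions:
 u(z) = C1 + sqrt(3)*k*sin(sqrt(3)*z)/3 + sqrt(2)*z^4/4 + z^3 - 3*z^2/2 + 2*z


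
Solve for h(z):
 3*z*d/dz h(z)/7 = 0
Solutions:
 h(z) = C1


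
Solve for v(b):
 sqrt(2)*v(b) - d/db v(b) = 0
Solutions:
 v(b) = C1*exp(sqrt(2)*b)


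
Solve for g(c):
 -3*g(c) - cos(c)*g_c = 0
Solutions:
 g(c) = C1*(sin(c) - 1)^(3/2)/(sin(c) + 1)^(3/2)


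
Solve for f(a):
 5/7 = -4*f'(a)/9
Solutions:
 f(a) = C1 - 45*a/28


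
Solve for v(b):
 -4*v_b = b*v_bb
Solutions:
 v(b) = C1 + C2/b^3


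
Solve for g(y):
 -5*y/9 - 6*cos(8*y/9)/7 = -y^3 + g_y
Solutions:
 g(y) = C1 + y^4/4 - 5*y^2/18 - 27*sin(8*y/9)/28


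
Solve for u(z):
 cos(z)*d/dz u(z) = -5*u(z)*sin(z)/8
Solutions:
 u(z) = C1*cos(z)^(5/8)


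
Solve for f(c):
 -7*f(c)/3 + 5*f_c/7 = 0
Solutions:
 f(c) = C1*exp(49*c/15)


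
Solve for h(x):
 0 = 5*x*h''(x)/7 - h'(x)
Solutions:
 h(x) = C1 + C2*x^(12/5)


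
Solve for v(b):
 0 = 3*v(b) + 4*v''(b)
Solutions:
 v(b) = C1*sin(sqrt(3)*b/2) + C2*cos(sqrt(3)*b/2)


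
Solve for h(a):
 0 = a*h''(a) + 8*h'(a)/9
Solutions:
 h(a) = C1 + C2*a^(1/9)


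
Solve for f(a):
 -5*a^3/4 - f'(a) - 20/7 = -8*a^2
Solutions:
 f(a) = C1 - 5*a^4/16 + 8*a^3/3 - 20*a/7


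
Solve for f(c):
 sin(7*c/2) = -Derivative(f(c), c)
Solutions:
 f(c) = C1 + 2*cos(7*c/2)/7


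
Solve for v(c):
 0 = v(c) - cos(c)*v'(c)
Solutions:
 v(c) = C1*sqrt(sin(c) + 1)/sqrt(sin(c) - 1)


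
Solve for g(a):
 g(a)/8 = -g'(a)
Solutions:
 g(a) = C1*exp(-a/8)


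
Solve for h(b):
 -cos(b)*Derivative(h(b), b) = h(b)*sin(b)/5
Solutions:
 h(b) = C1*cos(b)^(1/5)


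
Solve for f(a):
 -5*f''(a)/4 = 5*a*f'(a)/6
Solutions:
 f(a) = C1 + C2*erf(sqrt(3)*a/3)


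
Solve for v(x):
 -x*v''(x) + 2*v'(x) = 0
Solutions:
 v(x) = C1 + C2*x^3


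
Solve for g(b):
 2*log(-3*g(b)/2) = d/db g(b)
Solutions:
 -Integral(1/(log(-_y) - log(2) + log(3)), (_y, g(b)))/2 = C1 - b


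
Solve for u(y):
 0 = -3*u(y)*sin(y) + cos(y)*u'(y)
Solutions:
 u(y) = C1/cos(y)^3


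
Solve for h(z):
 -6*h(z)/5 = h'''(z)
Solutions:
 h(z) = C3*exp(-5^(2/3)*6^(1/3)*z/5) + (C1*sin(2^(1/3)*3^(5/6)*5^(2/3)*z/10) + C2*cos(2^(1/3)*3^(5/6)*5^(2/3)*z/10))*exp(5^(2/3)*6^(1/3)*z/10)


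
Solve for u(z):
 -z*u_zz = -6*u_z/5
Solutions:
 u(z) = C1 + C2*z^(11/5)


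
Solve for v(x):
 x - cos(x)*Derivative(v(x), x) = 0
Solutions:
 v(x) = C1 + Integral(x/cos(x), x)


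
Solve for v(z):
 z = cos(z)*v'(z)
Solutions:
 v(z) = C1 + Integral(z/cos(z), z)


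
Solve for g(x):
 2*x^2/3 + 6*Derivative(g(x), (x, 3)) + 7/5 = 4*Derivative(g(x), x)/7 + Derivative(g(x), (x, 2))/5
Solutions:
 g(x) = C1 + C2*exp(x*(7 - sqrt(16849))/420) + C3*exp(x*(7 + sqrt(16849))/420) + 7*x^3/18 - 49*x^2/120 + 32683*x/1200


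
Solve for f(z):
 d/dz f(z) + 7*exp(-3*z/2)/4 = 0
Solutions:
 f(z) = C1 + 7*exp(-3*z/2)/6


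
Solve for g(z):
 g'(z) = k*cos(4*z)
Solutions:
 g(z) = C1 + k*sin(4*z)/4


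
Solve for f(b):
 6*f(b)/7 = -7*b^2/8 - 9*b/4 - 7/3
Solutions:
 f(b) = -49*b^2/48 - 21*b/8 - 49/18


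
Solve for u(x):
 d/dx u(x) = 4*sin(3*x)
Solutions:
 u(x) = C1 - 4*cos(3*x)/3


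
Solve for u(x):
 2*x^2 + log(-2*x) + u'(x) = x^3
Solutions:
 u(x) = C1 + x^4/4 - 2*x^3/3 - x*log(-x) + x*(1 - log(2))


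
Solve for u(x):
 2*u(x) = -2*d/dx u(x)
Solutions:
 u(x) = C1*exp(-x)


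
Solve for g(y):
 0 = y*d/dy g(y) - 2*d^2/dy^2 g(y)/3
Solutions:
 g(y) = C1 + C2*erfi(sqrt(3)*y/2)


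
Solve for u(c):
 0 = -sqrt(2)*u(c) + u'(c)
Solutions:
 u(c) = C1*exp(sqrt(2)*c)


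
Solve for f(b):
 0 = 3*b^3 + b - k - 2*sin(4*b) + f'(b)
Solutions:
 f(b) = C1 - 3*b^4/4 - b^2/2 + b*k - cos(4*b)/2


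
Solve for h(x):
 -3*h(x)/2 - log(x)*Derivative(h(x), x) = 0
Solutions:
 h(x) = C1*exp(-3*li(x)/2)


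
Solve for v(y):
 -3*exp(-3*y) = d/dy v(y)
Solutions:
 v(y) = C1 + exp(-3*y)


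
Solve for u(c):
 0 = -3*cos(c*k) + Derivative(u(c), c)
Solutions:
 u(c) = C1 + 3*sin(c*k)/k


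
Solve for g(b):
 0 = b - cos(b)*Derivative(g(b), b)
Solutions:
 g(b) = C1 + Integral(b/cos(b), b)


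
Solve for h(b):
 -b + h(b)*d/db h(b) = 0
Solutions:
 h(b) = -sqrt(C1 + b^2)
 h(b) = sqrt(C1 + b^2)


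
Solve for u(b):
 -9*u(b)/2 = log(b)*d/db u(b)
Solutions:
 u(b) = C1*exp(-9*li(b)/2)


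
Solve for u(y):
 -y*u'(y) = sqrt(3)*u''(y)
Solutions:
 u(y) = C1 + C2*erf(sqrt(2)*3^(3/4)*y/6)


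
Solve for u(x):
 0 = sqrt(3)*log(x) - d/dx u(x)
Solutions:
 u(x) = C1 + sqrt(3)*x*log(x) - sqrt(3)*x


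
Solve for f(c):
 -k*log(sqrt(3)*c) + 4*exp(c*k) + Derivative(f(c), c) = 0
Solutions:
 f(c) = C1 + c*k*log(c) + c*k*(-1 + log(3)/2) + Piecewise((-4*exp(c*k)/k, Ne(k, 0)), (-4*c, True))


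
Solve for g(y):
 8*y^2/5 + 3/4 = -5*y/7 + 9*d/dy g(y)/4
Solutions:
 g(y) = C1 + 32*y^3/135 + 10*y^2/63 + y/3


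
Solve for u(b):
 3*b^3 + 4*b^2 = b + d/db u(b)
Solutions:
 u(b) = C1 + 3*b^4/4 + 4*b^3/3 - b^2/2


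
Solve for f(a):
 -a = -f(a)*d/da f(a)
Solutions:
 f(a) = -sqrt(C1 + a^2)
 f(a) = sqrt(C1 + a^2)


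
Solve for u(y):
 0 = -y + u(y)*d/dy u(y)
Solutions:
 u(y) = -sqrt(C1 + y^2)
 u(y) = sqrt(C1 + y^2)


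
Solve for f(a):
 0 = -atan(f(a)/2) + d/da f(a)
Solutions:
 Integral(1/atan(_y/2), (_y, f(a))) = C1 + a


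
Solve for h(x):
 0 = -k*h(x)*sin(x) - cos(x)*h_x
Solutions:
 h(x) = C1*exp(k*log(cos(x)))


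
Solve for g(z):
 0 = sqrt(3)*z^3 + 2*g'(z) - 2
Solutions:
 g(z) = C1 - sqrt(3)*z^4/8 + z


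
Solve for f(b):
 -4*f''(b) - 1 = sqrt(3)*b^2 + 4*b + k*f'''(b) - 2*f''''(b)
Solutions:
 f(b) = C1 + C2*b + C3*exp(b*(k - sqrt(k^2 + 32))/4) + C4*exp(b*(k + sqrt(k^2 + 32))/4) - sqrt(3)*b^4/48 + b^3*(sqrt(3)*k - 8)/48 + b^2*(-sqrt(3)*k^2 + 8*k - 8*sqrt(3) - 8)/64


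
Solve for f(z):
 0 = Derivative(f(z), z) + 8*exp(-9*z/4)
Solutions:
 f(z) = C1 + 32*exp(-9*z/4)/9


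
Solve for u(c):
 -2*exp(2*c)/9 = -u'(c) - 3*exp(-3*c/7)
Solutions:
 u(c) = C1 + exp(2*c)/9 + 7*exp(-3*c/7)


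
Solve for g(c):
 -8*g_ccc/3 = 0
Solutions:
 g(c) = C1 + C2*c + C3*c^2


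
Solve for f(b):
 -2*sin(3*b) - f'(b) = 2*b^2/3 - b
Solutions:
 f(b) = C1 - 2*b^3/9 + b^2/2 + 2*cos(3*b)/3


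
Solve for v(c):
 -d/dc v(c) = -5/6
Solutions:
 v(c) = C1 + 5*c/6


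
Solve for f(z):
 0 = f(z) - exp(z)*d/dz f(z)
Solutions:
 f(z) = C1*exp(-exp(-z))


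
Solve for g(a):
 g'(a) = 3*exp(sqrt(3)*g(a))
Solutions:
 g(a) = sqrt(3)*(2*log(-1/(C1 + 3*a)) - log(3))/6


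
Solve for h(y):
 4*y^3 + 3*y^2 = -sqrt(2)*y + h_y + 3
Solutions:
 h(y) = C1 + y^4 + y^3 + sqrt(2)*y^2/2 - 3*y


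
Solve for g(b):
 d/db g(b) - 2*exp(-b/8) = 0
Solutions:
 g(b) = C1 - 16*exp(-b/8)


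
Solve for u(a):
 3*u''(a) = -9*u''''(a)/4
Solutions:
 u(a) = C1 + C2*a + C3*sin(2*sqrt(3)*a/3) + C4*cos(2*sqrt(3)*a/3)


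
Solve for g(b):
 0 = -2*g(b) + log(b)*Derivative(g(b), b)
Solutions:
 g(b) = C1*exp(2*li(b))


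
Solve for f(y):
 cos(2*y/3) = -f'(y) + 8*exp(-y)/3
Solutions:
 f(y) = C1 - 3*sin(2*y/3)/2 - 8*exp(-y)/3


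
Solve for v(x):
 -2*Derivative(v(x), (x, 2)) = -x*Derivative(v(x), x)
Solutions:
 v(x) = C1 + C2*erfi(x/2)


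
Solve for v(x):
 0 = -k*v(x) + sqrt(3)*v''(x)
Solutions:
 v(x) = C1*exp(-3^(3/4)*sqrt(k)*x/3) + C2*exp(3^(3/4)*sqrt(k)*x/3)


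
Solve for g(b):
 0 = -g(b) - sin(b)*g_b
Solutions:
 g(b) = C1*sqrt(cos(b) + 1)/sqrt(cos(b) - 1)


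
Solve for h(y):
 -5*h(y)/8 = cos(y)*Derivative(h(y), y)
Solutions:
 h(y) = C1*(sin(y) - 1)^(5/16)/(sin(y) + 1)^(5/16)


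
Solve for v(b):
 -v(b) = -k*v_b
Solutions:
 v(b) = C1*exp(b/k)


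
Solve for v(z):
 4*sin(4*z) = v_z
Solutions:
 v(z) = C1 - cos(4*z)


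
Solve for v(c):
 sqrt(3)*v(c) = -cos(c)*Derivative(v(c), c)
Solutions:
 v(c) = C1*(sin(c) - 1)^(sqrt(3)/2)/(sin(c) + 1)^(sqrt(3)/2)


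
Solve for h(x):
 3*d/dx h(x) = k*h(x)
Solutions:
 h(x) = C1*exp(k*x/3)


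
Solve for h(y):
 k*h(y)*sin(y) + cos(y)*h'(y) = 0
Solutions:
 h(y) = C1*exp(k*log(cos(y)))


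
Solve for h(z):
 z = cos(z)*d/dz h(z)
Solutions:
 h(z) = C1 + Integral(z/cos(z), z)


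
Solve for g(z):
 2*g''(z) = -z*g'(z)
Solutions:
 g(z) = C1 + C2*erf(z/2)


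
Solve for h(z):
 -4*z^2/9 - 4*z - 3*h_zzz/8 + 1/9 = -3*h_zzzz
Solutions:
 h(z) = C1 + C2*z + C3*z^2 + C4*exp(z/8) - 8*z^5/405 - 100*z^4/81 - 3196*z^3/81


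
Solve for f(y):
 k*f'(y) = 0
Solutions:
 f(y) = C1


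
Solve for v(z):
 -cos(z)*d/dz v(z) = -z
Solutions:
 v(z) = C1 + Integral(z/cos(z), z)


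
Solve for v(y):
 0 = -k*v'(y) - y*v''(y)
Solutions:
 v(y) = C1 + y^(1 - re(k))*(C2*sin(log(y)*Abs(im(k))) + C3*cos(log(y)*im(k)))


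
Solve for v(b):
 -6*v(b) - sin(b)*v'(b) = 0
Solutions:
 v(b) = C1*(cos(b)^3 + 3*cos(b)^2 + 3*cos(b) + 1)/(cos(b)^3 - 3*cos(b)^2 + 3*cos(b) - 1)


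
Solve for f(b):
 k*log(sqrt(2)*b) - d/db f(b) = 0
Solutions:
 f(b) = C1 + b*k*log(b) - b*k + b*k*log(2)/2


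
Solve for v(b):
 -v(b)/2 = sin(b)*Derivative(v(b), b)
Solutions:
 v(b) = C1*(cos(b) + 1)^(1/4)/(cos(b) - 1)^(1/4)


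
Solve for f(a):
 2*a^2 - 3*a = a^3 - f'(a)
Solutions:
 f(a) = C1 + a^4/4 - 2*a^3/3 + 3*a^2/2


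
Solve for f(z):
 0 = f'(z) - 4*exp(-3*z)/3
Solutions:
 f(z) = C1 - 4*exp(-3*z)/9


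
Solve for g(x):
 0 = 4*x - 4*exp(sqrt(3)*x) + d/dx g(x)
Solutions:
 g(x) = C1 - 2*x^2 + 4*sqrt(3)*exp(sqrt(3)*x)/3


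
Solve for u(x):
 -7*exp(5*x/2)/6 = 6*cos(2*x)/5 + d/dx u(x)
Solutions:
 u(x) = C1 - 7*exp(5*x/2)/15 - 3*sin(2*x)/5


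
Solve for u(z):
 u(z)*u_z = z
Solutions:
 u(z) = -sqrt(C1 + z^2)
 u(z) = sqrt(C1 + z^2)


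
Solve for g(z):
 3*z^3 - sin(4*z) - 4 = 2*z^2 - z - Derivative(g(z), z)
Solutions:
 g(z) = C1 - 3*z^4/4 + 2*z^3/3 - z^2/2 + 4*z - cos(4*z)/4


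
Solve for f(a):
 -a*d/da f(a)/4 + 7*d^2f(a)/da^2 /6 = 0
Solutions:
 f(a) = C1 + C2*erfi(sqrt(21)*a/14)


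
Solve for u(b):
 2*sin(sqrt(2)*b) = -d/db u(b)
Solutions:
 u(b) = C1 + sqrt(2)*cos(sqrt(2)*b)


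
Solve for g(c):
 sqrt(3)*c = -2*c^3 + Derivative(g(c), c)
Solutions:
 g(c) = C1 + c^4/2 + sqrt(3)*c^2/2


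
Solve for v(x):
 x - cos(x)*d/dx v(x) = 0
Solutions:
 v(x) = C1 + Integral(x/cos(x), x)


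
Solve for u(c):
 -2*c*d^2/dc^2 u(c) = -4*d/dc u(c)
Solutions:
 u(c) = C1 + C2*c^3


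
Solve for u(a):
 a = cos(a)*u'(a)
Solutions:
 u(a) = C1 + Integral(a/cos(a), a)


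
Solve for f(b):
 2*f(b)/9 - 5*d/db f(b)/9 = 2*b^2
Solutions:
 f(b) = C1*exp(2*b/5) + 9*b^2 + 45*b + 225/2


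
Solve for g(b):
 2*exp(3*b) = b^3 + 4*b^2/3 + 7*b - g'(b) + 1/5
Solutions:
 g(b) = C1 + b^4/4 + 4*b^3/9 + 7*b^2/2 + b/5 - 2*exp(3*b)/3


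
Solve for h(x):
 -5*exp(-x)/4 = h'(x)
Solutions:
 h(x) = C1 + 5*exp(-x)/4


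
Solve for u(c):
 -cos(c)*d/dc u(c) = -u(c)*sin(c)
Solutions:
 u(c) = C1/cos(c)


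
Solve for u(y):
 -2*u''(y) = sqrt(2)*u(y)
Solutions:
 u(y) = C1*sin(2^(3/4)*y/2) + C2*cos(2^(3/4)*y/2)


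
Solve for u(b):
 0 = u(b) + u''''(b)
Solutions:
 u(b) = (C1*sin(sqrt(2)*b/2) + C2*cos(sqrt(2)*b/2))*exp(-sqrt(2)*b/2) + (C3*sin(sqrt(2)*b/2) + C4*cos(sqrt(2)*b/2))*exp(sqrt(2)*b/2)


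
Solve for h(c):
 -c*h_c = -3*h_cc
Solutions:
 h(c) = C1 + C2*erfi(sqrt(6)*c/6)


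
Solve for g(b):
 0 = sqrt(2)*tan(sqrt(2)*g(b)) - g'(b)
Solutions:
 g(b) = sqrt(2)*(pi - asin(C1*exp(2*b)))/2
 g(b) = sqrt(2)*asin(C1*exp(2*b))/2


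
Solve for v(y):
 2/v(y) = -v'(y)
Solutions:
 v(y) = -sqrt(C1 - 4*y)
 v(y) = sqrt(C1 - 4*y)


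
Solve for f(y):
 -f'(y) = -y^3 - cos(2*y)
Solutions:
 f(y) = C1 + y^4/4 + sin(2*y)/2


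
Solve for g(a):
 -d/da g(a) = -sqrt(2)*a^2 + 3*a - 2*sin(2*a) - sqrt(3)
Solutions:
 g(a) = C1 + sqrt(2)*a^3/3 - 3*a^2/2 + sqrt(3)*a - cos(2*a)


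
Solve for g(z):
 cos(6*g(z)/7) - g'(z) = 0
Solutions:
 -z - 7*log(sin(6*g(z)/7) - 1)/12 + 7*log(sin(6*g(z)/7) + 1)/12 = C1


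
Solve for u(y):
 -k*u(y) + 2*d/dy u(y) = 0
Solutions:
 u(y) = C1*exp(k*y/2)


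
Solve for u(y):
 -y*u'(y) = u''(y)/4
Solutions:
 u(y) = C1 + C2*erf(sqrt(2)*y)


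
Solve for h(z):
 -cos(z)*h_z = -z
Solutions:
 h(z) = C1 + Integral(z/cos(z), z)


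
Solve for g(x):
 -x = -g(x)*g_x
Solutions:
 g(x) = -sqrt(C1 + x^2)
 g(x) = sqrt(C1 + x^2)


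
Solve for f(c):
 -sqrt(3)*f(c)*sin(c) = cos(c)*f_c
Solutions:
 f(c) = C1*cos(c)^(sqrt(3))


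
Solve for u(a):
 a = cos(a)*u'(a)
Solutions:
 u(a) = C1 + Integral(a/cos(a), a)


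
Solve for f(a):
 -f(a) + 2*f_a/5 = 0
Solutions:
 f(a) = C1*exp(5*a/2)


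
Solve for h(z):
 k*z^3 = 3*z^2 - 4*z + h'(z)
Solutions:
 h(z) = C1 + k*z^4/4 - z^3 + 2*z^2


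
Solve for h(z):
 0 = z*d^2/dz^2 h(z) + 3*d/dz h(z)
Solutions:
 h(z) = C1 + C2/z^2


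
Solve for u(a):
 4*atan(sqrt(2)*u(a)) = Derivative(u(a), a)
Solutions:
 Integral(1/atan(sqrt(2)*_y), (_y, u(a))) = C1 + 4*a


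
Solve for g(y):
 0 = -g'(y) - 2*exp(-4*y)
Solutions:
 g(y) = C1 + exp(-4*y)/2


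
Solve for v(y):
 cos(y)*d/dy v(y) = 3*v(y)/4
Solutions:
 v(y) = C1*(sin(y) + 1)^(3/8)/(sin(y) - 1)^(3/8)


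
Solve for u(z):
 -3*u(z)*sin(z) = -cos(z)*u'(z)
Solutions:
 u(z) = C1/cos(z)^3


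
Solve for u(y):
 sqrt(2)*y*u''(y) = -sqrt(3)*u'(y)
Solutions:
 u(y) = C1 + C2*y^(1 - sqrt(6)/2)


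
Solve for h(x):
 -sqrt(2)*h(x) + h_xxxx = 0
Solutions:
 h(x) = C1*exp(-2^(1/8)*x) + C2*exp(2^(1/8)*x) + C3*sin(2^(1/8)*x) + C4*cos(2^(1/8)*x)


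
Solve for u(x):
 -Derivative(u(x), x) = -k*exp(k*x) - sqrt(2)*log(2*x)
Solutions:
 u(x) = C1 + sqrt(2)*x*log(x) + sqrt(2)*x*(-1 + log(2)) + exp(k*x)


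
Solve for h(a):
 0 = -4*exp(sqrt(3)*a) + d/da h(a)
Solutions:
 h(a) = C1 + 4*sqrt(3)*exp(sqrt(3)*a)/3


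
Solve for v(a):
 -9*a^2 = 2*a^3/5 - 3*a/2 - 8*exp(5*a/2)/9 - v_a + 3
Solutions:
 v(a) = C1 + a^4/10 + 3*a^3 - 3*a^2/4 + 3*a - 16*exp(5*a/2)/45


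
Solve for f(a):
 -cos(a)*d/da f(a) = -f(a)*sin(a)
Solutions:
 f(a) = C1/cos(a)


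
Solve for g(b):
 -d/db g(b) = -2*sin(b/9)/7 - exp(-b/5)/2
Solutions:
 g(b) = C1 - 18*cos(b/9)/7 - 5*exp(-b/5)/2


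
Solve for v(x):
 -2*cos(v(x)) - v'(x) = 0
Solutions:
 v(x) = pi - asin((C1 + exp(4*x))/(C1 - exp(4*x)))
 v(x) = asin((C1 + exp(4*x))/(C1 - exp(4*x)))


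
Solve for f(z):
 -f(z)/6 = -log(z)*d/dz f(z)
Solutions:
 f(z) = C1*exp(li(z)/6)


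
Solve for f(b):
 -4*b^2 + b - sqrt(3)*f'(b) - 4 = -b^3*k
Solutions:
 f(b) = C1 + sqrt(3)*b^4*k/12 - 4*sqrt(3)*b^3/9 + sqrt(3)*b^2/6 - 4*sqrt(3)*b/3


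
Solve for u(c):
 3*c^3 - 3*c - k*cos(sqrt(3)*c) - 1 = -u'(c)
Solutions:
 u(c) = C1 - 3*c^4/4 + 3*c^2/2 + c + sqrt(3)*k*sin(sqrt(3)*c)/3


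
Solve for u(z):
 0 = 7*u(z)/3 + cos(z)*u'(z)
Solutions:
 u(z) = C1*(sin(z) - 1)^(7/6)/(sin(z) + 1)^(7/6)


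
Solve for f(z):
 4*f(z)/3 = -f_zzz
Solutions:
 f(z) = C3*exp(-6^(2/3)*z/3) + (C1*sin(2^(2/3)*3^(1/6)*z/2) + C2*cos(2^(2/3)*3^(1/6)*z/2))*exp(6^(2/3)*z/6)


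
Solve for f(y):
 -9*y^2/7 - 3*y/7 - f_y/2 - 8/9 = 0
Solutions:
 f(y) = C1 - 6*y^3/7 - 3*y^2/7 - 16*y/9


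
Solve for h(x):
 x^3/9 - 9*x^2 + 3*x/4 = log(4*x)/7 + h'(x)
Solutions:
 h(x) = C1 + x^4/36 - 3*x^3 + 3*x^2/8 - x*log(x)/7 - 2*x*log(2)/7 + x/7


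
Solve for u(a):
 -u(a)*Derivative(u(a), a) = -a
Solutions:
 u(a) = -sqrt(C1 + a^2)
 u(a) = sqrt(C1 + a^2)


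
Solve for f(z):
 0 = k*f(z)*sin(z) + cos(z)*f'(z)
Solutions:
 f(z) = C1*exp(k*log(cos(z)))


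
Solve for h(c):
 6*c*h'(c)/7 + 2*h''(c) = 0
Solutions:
 h(c) = C1 + C2*erf(sqrt(42)*c/14)


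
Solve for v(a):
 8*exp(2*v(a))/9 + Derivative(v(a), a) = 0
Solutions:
 v(a) = log(-1/(C1 - 8*a))/2 - log(2)/2 + log(3)
 v(a) = log(-sqrt(1/(C1 + 8*a))) - log(2)/2 + log(3)


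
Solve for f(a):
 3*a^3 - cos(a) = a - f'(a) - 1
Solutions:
 f(a) = C1 - 3*a^4/4 + a^2/2 - a + sin(a)


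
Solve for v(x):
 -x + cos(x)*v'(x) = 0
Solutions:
 v(x) = C1 + Integral(x/cos(x), x)


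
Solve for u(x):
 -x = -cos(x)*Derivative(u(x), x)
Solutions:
 u(x) = C1 + Integral(x/cos(x), x)
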